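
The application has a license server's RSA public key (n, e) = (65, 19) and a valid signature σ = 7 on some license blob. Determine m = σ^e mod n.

58

σ^2 ≡ 7^2 = 49
σ^4 ≡ 49^2 = 2401 ≡ 61
σ^8 ≡ 61^2 = 3721 ≡ 16
σ^16 ≡ 16^2 = 256 ≡ 61
19 = 16 + 2 + 1, so σ^19 ≡ 61·49·7 ≡ 58 (mod 65)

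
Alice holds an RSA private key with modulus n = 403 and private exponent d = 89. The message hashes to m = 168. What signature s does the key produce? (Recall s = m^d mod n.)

m^2 ≡ 168^2 = 28224 ≡ 14
m^4 ≡ 14^2 = 196
m^8 ≡ 196^2 = 38416 ≡ 131
m^16 ≡ 131^2 = 17161 ≡ 235
m^32 ≡ 235^2 = 55225 ≡ 14
m^64 ≡ 14^2 = 196
89 = 64 + 16 + 8 + 1, so m^89 ≡ 196·235·131·168 ≡ 12 (mod 403)

12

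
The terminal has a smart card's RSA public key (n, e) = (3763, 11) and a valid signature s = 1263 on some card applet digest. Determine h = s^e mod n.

2262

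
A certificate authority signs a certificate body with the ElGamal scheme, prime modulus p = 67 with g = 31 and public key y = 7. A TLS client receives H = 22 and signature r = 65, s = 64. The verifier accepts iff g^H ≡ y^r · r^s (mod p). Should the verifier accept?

Left side g^H mod p:
31^22 mod 67 = 29
Right side y^r · r^s mod p:
7^65 mod 67 = 48
65^64 mod 67 = 17
48·17 = 816 ≡ 12 (mod 67)
29 ≠ 12, so verification fails.

reject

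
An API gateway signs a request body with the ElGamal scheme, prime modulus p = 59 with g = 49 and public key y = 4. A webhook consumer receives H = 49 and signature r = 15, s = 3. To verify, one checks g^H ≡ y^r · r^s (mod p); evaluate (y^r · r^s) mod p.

35

Squares mod 59: 4^1≡4, 4^2≡16, 4^4≡20, 4^8≡46
15 = 8 + 4 + 2 + 1, so 4^15 ≡ 46·20·16·4 ≡ 57 (mod 59)
Squares mod 59: 15^1≡15, 15^2≡48
3 = 2 + 1, so 15^3 ≡ 48·15 ≡ 12 (mod 59)
y^r · r^s ≡ 57·12 = 684 ≡ 35 (mod 59)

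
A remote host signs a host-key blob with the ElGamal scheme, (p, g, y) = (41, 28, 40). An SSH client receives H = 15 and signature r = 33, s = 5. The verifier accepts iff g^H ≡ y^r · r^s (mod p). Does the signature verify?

does not verify

Left side g^H mod p:
Squares mod 41: 28^1≡28, 28^2≡5, 28^4≡25, 28^8≡10
15 = 8 + 4 + 2 + 1, so 28^15 ≡ 10·25·5·28 ≡ 27 (mod 41)
Right side y^r · r^s mod p:
Squares mod 41: 40^1≡40, 40^2≡1, 40^4≡1, 40^8≡1, 40^16≡1, 40^32≡1
33 = 32 + 1, so 40^33 ≡ 1·40 ≡ 40 (mod 41)
Squares mod 41: 33^1≡33, 33^2≡23, 33^4≡37
5 = 4 + 1, so 33^5 ≡ 37·33 ≡ 32 (mod 41)
40·32 = 1280 ≡ 9 (mod 41)
27 ≠ 9, so verification fails.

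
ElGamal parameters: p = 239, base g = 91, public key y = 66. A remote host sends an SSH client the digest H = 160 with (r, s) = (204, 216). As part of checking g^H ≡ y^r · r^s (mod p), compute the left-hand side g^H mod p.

Squares mod 239: 91^1≡91, 91^2≡155, 91^4≡125, 91^8≡90, 91^16≡213, 91^32≡198, 91^64≡8, 91^128≡64
160 = 128 + 32, so 91^160 ≡ 64·198 ≡ 5 (mod 239)

5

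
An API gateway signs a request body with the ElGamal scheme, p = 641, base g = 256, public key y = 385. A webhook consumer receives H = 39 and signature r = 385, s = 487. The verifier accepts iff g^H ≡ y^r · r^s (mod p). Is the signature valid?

invalid

Left side g^H mod p:
Squares mod 641: 256^1≡256, 256^2≡154, 256^4≡640, 256^8≡1, 256^16≡1, 256^32≡1
39 = 32 + 4 + 2 + 1, so 256^39 ≡ 1·640·154·256 ≡ 318 (mod 641)
Right side y^r · r^s mod p:
Squares mod 641: 385^1≡385, 385^2≡154, 385^4≡640, 385^8≡1, 385^16≡1, 385^32≡1, 385^64≡1, 385^128≡1, 385^256≡1
385 = 256 + 128 + 1, so 385^385 ≡ 1·1·385 ≡ 385 (mod 641)
Squares mod 641: 385^1≡385, 385^2≡154, 385^4≡640, 385^8≡1, 385^16≡1, 385^32≡1, 385^64≡1, 385^128≡1, 385^256≡1
487 = 256 + 128 + 64 + 32 + 4 + 2 + 1, so 385^487 ≡ 1·1·1·1·640·154·385 ≡ 323 (mod 641)
385·323 = 124355 ≡ 1 (mod 641)
318 ≠ 1, so verification fails.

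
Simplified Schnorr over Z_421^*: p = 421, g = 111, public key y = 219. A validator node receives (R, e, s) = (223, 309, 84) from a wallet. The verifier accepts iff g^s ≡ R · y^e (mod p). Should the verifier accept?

g^s mod p:
111^2 = 12321 ≡ 112
111^4 ≡ 112^2 = 12544 ≡ 335
111^8 ≡ 335^2 = 112225 ≡ 239
111^16 ≡ 239^2 = 57121 ≡ 286
111^32 ≡ 286^2 = 81796 ≡ 122
111^64 ≡ 122^2 = 14884 ≡ 149
84 = 64 + 16 + 4, so 111^84 ≡ 149·286·335 ≡ 1 (mod 421)
R · y^e mod p:
219^2 = 47961 ≡ 388
219^4 ≡ 388^2 = 150544 ≡ 247
219^8 ≡ 247^2 = 61009 ≡ 385
219^16 ≡ 385^2 = 148225 ≡ 33
219^32 ≡ 33^2 = 1089 ≡ 247
219^64 ≡ 247^2 = 61009 ≡ 385
219^128 ≡ 385^2 = 148225 ≡ 33
219^256 ≡ 33^2 = 1089 ≡ 247
309 = 256 + 32 + 16 + 4 + 1, so 219^309 ≡ 247·247·33·247·219 ≡ 219 (mod 421)
223·219 = 48837 ≡ 1 (mod 421)
1 ≡ 1 (mod 421); signature holds.

accept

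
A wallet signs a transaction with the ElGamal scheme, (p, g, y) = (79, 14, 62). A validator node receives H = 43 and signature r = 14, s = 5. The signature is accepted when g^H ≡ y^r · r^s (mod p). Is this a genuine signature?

genuine

Left side g^H mod p:
Squares mod 79: 14^1≡14, 14^2≡38, 14^4≡22, 14^8≡10, 14^16≡21, 14^32≡46
43 = 32 + 8 + 2 + 1, so 14^43 ≡ 46·10·38·14 ≡ 57 (mod 79)
Right side y^r · r^s mod p:
Squares mod 79: 62^1≡62, 62^2≡52, 62^4≡18, 62^8≡8
14 = 8 + 4 + 2, so 62^14 ≡ 8·18·52 ≡ 62 (mod 79)
Squares mod 79: 14^1≡14, 14^2≡38, 14^4≡22
5 = 4 + 1, so 14^5 ≡ 22·14 ≡ 71 (mod 79)
62·71 = 4402 ≡ 57 (mod 79)
57 ≡ 57 (mod 79), so the signature is genuine.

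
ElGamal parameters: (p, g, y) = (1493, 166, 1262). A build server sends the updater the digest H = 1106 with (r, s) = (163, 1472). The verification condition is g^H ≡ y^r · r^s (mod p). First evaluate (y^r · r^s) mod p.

1403

1262^2 = 1592644 ≡ 1106
1262^4 ≡ 1106^2 = 1223236 ≡ 469
1262^8 ≡ 469^2 = 219961 ≡ 490
1262^16 ≡ 490^2 = 240100 ≡ 1220
1262^32 ≡ 1220^2 = 1488400 ≡ 1372
1262^64 ≡ 1372^2 = 1882384 ≡ 1204
1262^128 ≡ 1204^2 = 1449616 ≡ 1406
163 = 128 + 32 + 2 + 1, so 1262^163 ≡ 1406·1372·1106·1262 ≡ 1022 (mod 1493)
163^2 = 26569 ≡ 1188
163^4 ≡ 1188^2 = 1411344 ≡ 459
163^8 ≡ 459^2 = 210681 ≡ 168
163^16 ≡ 168^2 = 28224 ≡ 1350
163^32 ≡ 1350^2 = 1822500 ≡ 1040
163^64 ≡ 1040^2 = 1081600 ≡ 668
163^128 ≡ 668^2 = 446224 ≡ 1310
163^256 ≡ 1310^2 = 1716100 ≡ 643
163^512 ≡ 643^2 = 413449 ≡ 1381
163^1024 ≡ 1381^2 = 1907161 ≡ 600
1472 = 1024 + 256 + 128 + 64, so 163^1472 ≡ 600·643·1310·668 ≡ 1303 (mod 1493)
y^r · r^s ≡ 1022·1303 = 1331666 ≡ 1403 (mod 1493)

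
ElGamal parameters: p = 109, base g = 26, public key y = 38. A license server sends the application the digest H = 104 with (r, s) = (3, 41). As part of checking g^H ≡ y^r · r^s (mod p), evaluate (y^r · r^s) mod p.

Squares mod 109: 38^1≡38, 38^2≡27
3 = 2 + 1, so 38^3 ≡ 27·38 ≡ 45 (mod 109)
Squares mod 109: 3^1≡3, 3^2≡9, 3^4≡81, 3^8≡21, 3^16≡5, 3^32≡25
41 = 32 + 8 + 1, so 3^41 ≡ 25·21·3 ≡ 49 (mod 109)
y^r · r^s ≡ 45·49 = 2205 ≡ 25 (mod 109)

25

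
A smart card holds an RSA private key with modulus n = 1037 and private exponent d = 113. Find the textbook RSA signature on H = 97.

Squares mod 1037: H^1≡97, H^2≡76, H^4≡591, H^8≡849, H^16≡86, H^32≡137, H^64≡103
113 = 64 + 32 + 16 + 1, so H^113 ≡ 103·137·86·97 ≡ 981 (mod 1037)

981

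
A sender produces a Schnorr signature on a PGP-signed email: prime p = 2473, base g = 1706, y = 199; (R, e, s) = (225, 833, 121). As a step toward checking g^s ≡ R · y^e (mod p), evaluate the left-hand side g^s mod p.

2228

Squares mod 2473: 1706^1≡1706, 1706^2≡2188, 1706^4≡2089, 1706^8≡1549, 1706^16≡591, 1706^32≡588, 1706^64≡1997
121 = 64 + 32 + 16 + 8 + 1, so 1706^121 ≡ 1997·588·591·1549·1706 ≡ 2228 (mod 2473)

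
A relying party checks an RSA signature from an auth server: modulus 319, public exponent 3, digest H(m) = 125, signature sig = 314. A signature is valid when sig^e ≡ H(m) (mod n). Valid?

no

sig^2 ≡ 314^2 = 98596 ≡ 25
3 = 2 + 1, so sig^3 ≡ 25·314 ≡ 194 (mod 319)
sig^3 mod 319 = 194, but H(m) = 125.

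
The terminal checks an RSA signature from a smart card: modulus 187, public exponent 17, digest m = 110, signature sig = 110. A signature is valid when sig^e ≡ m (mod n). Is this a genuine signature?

genuine

sig^2 ≡ 110^2 = 12100 ≡ 132
sig^4 ≡ 132^2 = 17424 ≡ 33
sig^8 ≡ 33^2 = 1089 ≡ 154
sig^16 ≡ 154^2 = 23716 ≡ 154
17 = 16 + 1, so sig^17 ≡ 154·110 ≡ 110 (mod 187)
Since 110 equals the digest 110, verification succeeds.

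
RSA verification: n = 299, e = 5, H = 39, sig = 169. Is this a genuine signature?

Squares mod 299: sig^1≡169, sig^2≡156, sig^4≡117
5 = 4 + 1, so sig^5 ≡ 117·169 ≡ 39 (mod 299)
sig^5 mod 299 = 39 matches H.

genuine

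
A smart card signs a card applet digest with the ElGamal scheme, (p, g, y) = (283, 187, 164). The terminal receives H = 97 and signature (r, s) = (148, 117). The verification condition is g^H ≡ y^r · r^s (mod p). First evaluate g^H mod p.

114

187^2 = 34969 ≡ 160
187^4 ≡ 160^2 = 25600 ≡ 130
187^8 ≡ 130^2 = 16900 ≡ 203
187^16 ≡ 203^2 = 41209 ≡ 174
187^32 ≡ 174^2 = 30276 ≡ 278
187^64 ≡ 278^2 = 77284 ≡ 25
97 = 64 + 32 + 1, so 187^97 ≡ 25·278·187 ≡ 114 (mod 283)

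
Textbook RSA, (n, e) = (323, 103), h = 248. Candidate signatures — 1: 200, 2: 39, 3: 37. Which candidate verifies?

2

Candidate 1: Squares mod 323: 200^1≡200, 200^2≡271, 200^4≡120, 200^8≡188, 200^16≡137, 200^32≡35, 200^64≡256; 103 = 64 + 32 + 4 + 2 + 1, so 200^103 ≡ 256·35·120·271·200 ≡ 89 (mod 323)
Candidate 2: Squares mod 323: 39^1≡39, 39^2≡229, 39^4≡115, 39^8≡305, 39^16≡1, 39^32≡1, 39^64≡1; 103 = 64 + 32 + 4 + 2 + 1, so 39^103 ≡ 1·1·115·229·39 ≡ 248 (mod 323)
  → matches h = 248
Candidate 3: Squares mod 323: 37^1≡37, 37^2≡77, 37^4≡115, 37^8≡305, 37^16≡1, 37^32≡1, 37^64≡1; 103 = 64 + 32 + 4 + 2 + 1, so 37^103 ≡ 1·1·115·77·37 ≡ 113 (mod 323)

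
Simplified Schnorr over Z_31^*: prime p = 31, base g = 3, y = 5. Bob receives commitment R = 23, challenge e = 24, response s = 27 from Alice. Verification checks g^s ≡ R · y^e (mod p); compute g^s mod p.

23

3^27 mod 31 = 23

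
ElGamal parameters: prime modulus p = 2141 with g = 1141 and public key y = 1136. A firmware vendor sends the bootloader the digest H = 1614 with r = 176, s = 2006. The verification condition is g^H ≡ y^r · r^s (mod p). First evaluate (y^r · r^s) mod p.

1855

1136^2 = 1290496 ≡ 1614
1136^4 ≡ 1614^2 = 2604996 ≡ 1540
1136^8 ≡ 1540^2 = 2371600 ≡ 1513
1136^16 ≡ 1513^2 = 2289169 ≡ 440
1136^32 ≡ 440^2 = 193600 ≡ 910
1136^64 ≡ 910^2 = 828100 ≡ 1674
1136^128 ≡ 1674^2 = 2802276 ≡ 1848
176 = 128 + 32 + 16, so 1136^176 ≡ 1848·910·440 ≡ 1036 (mod 2141)
176^2 = 30976 ≡ 1002
176^4 ≡ 1002^2 = 1004004 ≡ 2016
176^8 ≡ 2016^2 = 4064256 ≡ 638
176^16 ≡ 638^2 = 407044 ≡ 254
176^32 ≡ 254^2 = 64516 ≡ 286
176^64 ≡ 286^2 = 81796 ≡ 438
176^128 ≡ 438^2 = 191844 ≡ 1295
176^256 ≡ 1295^2 = 1677025 ≡ 622
176^512 ≡ 622^2 = 386884 ≡ 1504
176^1024 ≡ 1504^2 = 2262016 ≡ 1120
2006 = 1024 + 512 + 256 + 128 + 64 + 16 + 4 + 2, so 176^2006 ≡ 1120·1504·622·1295·438·254·2016·1002 ≡ 1839 (mod 2141)
y^r · r^s ≡ 1036·1839 = 1905204 ≡ 1855 (mod 2141)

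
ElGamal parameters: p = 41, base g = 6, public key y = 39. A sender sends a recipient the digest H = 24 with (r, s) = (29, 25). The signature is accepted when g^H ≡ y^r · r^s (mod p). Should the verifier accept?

reject

Left side g^H mod p:
6^2 = 36
6^4 ≡ 36^2 = 1296 ≡ 25
6^8 ≡ 25^2 = 625 ≡ 10
6^16 ≡ 10^2 = 100 ≡ 18
24 = 16 + 8, so 6^24 ≡ 18·10 ≡ 16 (mod 41)
Right side y^r · r^s mod p:
39^2 = 1521 ≡ 4
39^4 ≡ 4^2 = 16
39^8 ≡ 16^2 = 256 ≡ 10
39^16 ≡ 10^2 = 100 ≡ 18
29 = 16 + 8 + 4 + 1, so 39^29 ≡ 18·10·16·39 ≡ 21 (mod 41)
29^2 = 841 ≡ 21
29^4 ≡ 21^2 = 441 ≡ 31
29^8 ≡ 31^2 = 961 ≡ 18
29^16 ≡ 18^2 = 324 ≡ 37
25 = 16 + 8 + 1, so 29^25 ≡ 37·18·29 ≡ 3 (mod 41)
21·3 = 63 ≡ 22 (mod 41)
16 ≠ 22, so verification fails.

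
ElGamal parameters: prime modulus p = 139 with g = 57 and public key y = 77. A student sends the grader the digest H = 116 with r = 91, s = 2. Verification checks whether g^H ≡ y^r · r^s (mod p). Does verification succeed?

Left side g^H mod p:
57^2 = 3249 ≡ 52
57^4 ≡ 52^2 = 2704 ≡ 63
57^8 ≡ 63^2 = 3969 ≡ 77
57^16 ≡ 77^2 = 5929 ≡ 91
57^32 ≡ 91^2 = 8281 ≡ 80
57^64 ≡ 80^2 = 6400 ≡ 6
116 = 64 + 32 + 16 + 4, so 57^116 ≡ 6·80·91·63 ≡ 57 (mod 139)
Right side y^r · r^s mod p:
77^2 = 5929 ≡ 91
77^4 ≡ 91^2 = 8281 ≡ 80
77^8 ≡ 80^2 = 6400 ≡ 6
77^16 ≡ 6^2 = 36
77^32 ≡ 36^2 = 1296 ≡ 45
77^64 ≡ 45^2 = 2025 ≡ 79
91 = 64 + 16 + 8 + 2 + 1, so 77^91 ≡ 79·36·6·91·77 ≡ 65 (mod 139)
91^2 = 8281 ≡ 80
65·80 = 5200 ≡ 57 (mod 139)
57 ≡ 57 (mod 139), so the signature is genuine.

passes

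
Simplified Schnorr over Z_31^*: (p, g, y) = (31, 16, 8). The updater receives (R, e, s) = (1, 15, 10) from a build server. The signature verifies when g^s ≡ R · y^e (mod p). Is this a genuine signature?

g^s mod p:
Squares mod 31: 16^1≡16, 16^2≡8, 16^4≡2, 16^8≡4
10 = 8 + 2, so 16^10 ≡ 4·8 ≡ 1 (mod 31)
R · y^e mod p:
Squares mod 31: 8^1≡8, 8^2≡2, 8^4≡4, 8^8≡16
15 = 8 + 4 + 2 + 1, so 8^15 ≡ 16·4·2·8 ≡ 1 (mod 31)
1·1 = 1 ≡ 1 (mod 31)
1 ≡ 1 (mod 31); signature holds.

genuine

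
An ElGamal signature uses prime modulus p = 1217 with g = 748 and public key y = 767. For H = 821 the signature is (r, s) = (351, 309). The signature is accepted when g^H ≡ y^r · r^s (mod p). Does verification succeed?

Left side g^H mod p:
Squares mod 1217: 748^1≡748, 748^2≡901, 748^4≡62, 748^8≡193, 748^16≡739, 748^32≡905, 748^64≡1201, 748^128≡256, 748^256≡1035, 748^512≡265
821 = 512 + 256 + 32 + 16 + 4 + 1, so 748^821 ≡ 265·1035·905·739·62·748 ≡ 843 (mod 1217)
Right side y^r · r^s mod p:
Squares mod 1217: 767^1≡767, 767^2≡478, 767^4≡905, 767^8≡1201, 767^16≡256, 767^32≡1035, 767^64≡265, 767^128≡856, 767^256≡102
351 = 256 + 64 + 16 + 8 + 4 + 2 + 1, so 767^351 ≡ 102·265·256·1201·905·478·767 ≡ 1115 (mod 1217)
Squares mod 1217: 351^1≡351, 351^2≡284, 351^4≡334, 351^8≡809, 351^16≡952, 351^32≡856, 351^64≡102, 351^128≡668, 351^256≡802
309 = 256 + 32 + 16 + 4 + 1, so 351^309 ≡ 802·856·952·334·351 ≡ 815 (mod 1217)
1115·815 = 908725 ≡ 843 (mod 1217)
843 ≡ 843 (mod 1217), so the signature is genuine.

passes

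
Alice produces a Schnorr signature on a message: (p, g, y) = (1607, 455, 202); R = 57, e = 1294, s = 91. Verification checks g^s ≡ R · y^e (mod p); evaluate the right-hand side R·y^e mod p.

Squares mod 1607: 202^1≡202, 202^2≡629, 202^4≡319, 202^8≡520, 202^16≡424, 202^32≡1399, 202^64≡1482, 202^128≡1162, 202^256≡364, 202^512≡722, 202^1024≡616
1294 = 1024 + 256 + 8 + 4 + 2, so 202^1294 ≡ 616·364·520·319·629 ≡ 101 (mod 1607)
R · y^e ≡ 57·101 = 5757 ≡ 936 (mod 1607)

936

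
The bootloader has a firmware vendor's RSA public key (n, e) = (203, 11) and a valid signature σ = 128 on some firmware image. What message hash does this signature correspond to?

46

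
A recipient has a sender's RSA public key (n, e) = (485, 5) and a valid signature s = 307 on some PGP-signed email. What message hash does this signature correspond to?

297

s^5 mod 485 = 297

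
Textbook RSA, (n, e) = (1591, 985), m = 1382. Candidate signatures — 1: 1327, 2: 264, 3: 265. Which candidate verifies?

2

Candidate 1: 1327^985 mod 1591 = 209
Candidate 2: 264^985 mod 1591 = 1382
  → matches m = 1382
Candidate 3: 265^985 mod 1591 = 265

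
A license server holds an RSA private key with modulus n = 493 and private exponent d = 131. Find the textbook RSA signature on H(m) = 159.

(H(m))^2 ≡ 159^2 = 25281 ≡ 138
(H(m))^4 ≡ 138^2 = 19044 ≡ 310
(H(m))^8 ≡ 310^2 = 96100 ≡ 458
(H(m))^16 ≡ 458^2 = 209764 ≡ 239
(H(m))^32 ≡ 239^2 = 57121 ≡ 426
(H(m))^64 ≡ 426^2 = 181476 ≡ 52
(H(m))^128 ≡ 52^2 = 2704 ≡ 239
131 = 128 + 2 + 1, so (H(m))^131 ≡ 239·138·159 ≡ 97 (mod 493)

97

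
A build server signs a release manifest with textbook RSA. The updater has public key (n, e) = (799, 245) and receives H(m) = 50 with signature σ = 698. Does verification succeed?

fails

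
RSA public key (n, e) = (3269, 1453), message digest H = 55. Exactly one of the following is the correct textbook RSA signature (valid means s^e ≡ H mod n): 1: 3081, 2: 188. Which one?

Candidate 1: Squares mod 3269: 3081^1≡3081, 3081^2≡2654, 3081^4≡2290, 3081^8≡624, 3081^16≡365, 3081^32≡2465, 3081^64≡2423, 3081^128≡3074, 3081^256≡2066, 3081^512≡2311, 3081^1024≡2444; 1453 = 1024 + 256 + 128 + 32 + 8 + 4 + 1, so 3081^1453 ≡ 2444·2066·3074·2465·624·2290·3081 ≡ 3214 (mod 3269)
Candidate 2: Squares mod 3269: 188^1≡188, 188^2≡2654, 188^4≡2290, 188^8≡624, 188^16≡365, 188^32≡2465, 188^64≡2423, 188^128≡3074, 188^256≡2066, 188^512≡2311, 188^1024≡2444; 1453 = 1024 + 256 + 128 + 32 + 8 + 4 + 1, so 188^1453 ≡ 2444·2066·3074·2465·624·2290·188 ≡ 55 (mod 3269)
  → matches H = 55

2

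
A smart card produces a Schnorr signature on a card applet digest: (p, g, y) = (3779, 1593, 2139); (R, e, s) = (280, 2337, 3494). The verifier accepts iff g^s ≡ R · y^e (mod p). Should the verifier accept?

g^s mod p:
1593^2 = 2537649 ≡ 1940
1593^4 ≡ 1940^2 = 3763600 ≡ 3495
1593^8 ≡ 3495^2 = 12215025 ≡ 1297
1593^16 ≡ 1297^2 = 1682209 ≡ 554
1593^32 ≡ 554^2 = 306916 ≡ 817
1593^64 ≡ 817^2 = 667489 ≡ 2385
1593^128 ≡ 2385^2 = 5688225 ≡ 830
1593^256 ≡ 830^2 = 688900 ≡ 1122
1593^512 ≡ 1122^2 = 1258884 ≡ 477
1593^1024 ≡ 477^2 = 227529 ≡ 789
1593^2048 ≡ 789^2 = 622521 ≡ 2765
3494 = 2048 + 1024 + 256 + 128 + 32 + 4 + 2, so 1593^3494 ≡ 2765·789·1122·830·817·3495·1940 ≡ 3232 (mod 3779)
R · y^e mod p:
2139^2 = 4575321 ≡ 2731
2139^4 ≡ 2731^2 = 7458361 ≡ 2394
2139^8 ≡ 2394^2 = 5731236 ≡ 2272
2139^16 ≡ 2272^2 = 5161984 ≡ 3649
2139^32 ≡ 3649^2 = 13315201 ≡ 1784
2139^64 ≡ 1784^2 = 3182656 ≡ 738
2139^128 ≡ 738^2 = 544644 ≡ 468
2139^256 ≡ 468^2 = 219024 ≡ 3621
2139^512 ≡ 3621^2 = 13111641 ≡ 2290
2139^1024 ≡ 2290^2 = 5244100 ≡ 2627
2139^2048 ≡ 2627^2 = 6901129 ≡ 675
2337 = 2048 + 256 + 32 + 1, so 2139^2337 ≡ 675·3621·1784·2139 ≡ 1912 (mod 3779)
280·1912 = 535360 ≡ 2521 (mod 3779)
3232 ≠ 2521; the check fails.

reject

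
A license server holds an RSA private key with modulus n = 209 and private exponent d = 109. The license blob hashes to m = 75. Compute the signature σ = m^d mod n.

m^109 mod 209 = 170

170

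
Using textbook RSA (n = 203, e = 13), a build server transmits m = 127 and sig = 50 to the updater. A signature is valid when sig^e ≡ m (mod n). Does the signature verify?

Squares mod 203: sig^1≡50, sig^2≡64, sig^4≡36, sig^8≡78
13 = 8 + 4 + 1, so sig^13 ≡ 78·36·50 ≡ 127 (mod 203)
127 = m, so the signature checks out.

verifies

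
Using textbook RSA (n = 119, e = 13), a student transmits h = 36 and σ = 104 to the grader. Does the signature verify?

does not verify

σ^2 ≡ 104^2 = 10816 ≡ 106
σ^4 ≡ 106^2 = 11236 ≡ 50
σ^8 ≡ 50^2 = 2500 ≡ 1
13 = 8 + 4 + 1, so σ^13 ≡ 1·50·104 ≡ 83 (mod 119)
σ^13 mod 119 = 83, but h = 36.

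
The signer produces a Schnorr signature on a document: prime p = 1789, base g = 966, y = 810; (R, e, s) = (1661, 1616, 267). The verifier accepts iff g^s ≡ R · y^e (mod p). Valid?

yes

g^s mod p:
966^2 = 933156 ≡ 1087
966^4 ≡ 1087^2 = 1181569 ≡ 829
966^8 ≡ 829^2 = 687241 ≡ 265
966^16 ≡ 265^2 = 70225 ≡ 454
966^32 ≡ 454^2 = 206116 ≡ 381
966^64 ≡ 381^2 = 145161 ≡ 252
966^128 ≡ 252^2 = 63504 ≡ 889
966^256 ≡ 889^2 = 790321 ≡ 1372
267 = 256 + 8 + 2 + 1, so 966^267 ≡ 1372·265·1087·966 ≡ 1223 (mod 1789)
R · y^e mod p:
810^2 = 656100 ≡ 1326
810^4 ≡ 1326^2 = 1758276 ≡ 1478
810^8 ≡ 1478^2 = 2184484 ≡ 115
810^16 ≡ 115^2 = 13225 ≡ 702
810^32 ≡ 702^2 = 492804 ≡ 829
810^64 ≡ 829^2 = 687241 ≡ 265
810^128 ≡ 265^2 = 70225 ≡ 454
810^256 ≡ 454^2 = 206116 ≡ 381
810^512 ≡ 381^2 = 145161 ≡ 252
810^1024 ≡ 252^2 = 63504 ≡ 889
1616 = 1024 + 512 + 64 + 16, so 810^1616 ≡ 889·252·265·702 ≡ 256 (mod 1789)
1661·256 = 425216 ≡ 1223 (mod 1789)
1223 ≡ 1223 (mod 1789); signature holds.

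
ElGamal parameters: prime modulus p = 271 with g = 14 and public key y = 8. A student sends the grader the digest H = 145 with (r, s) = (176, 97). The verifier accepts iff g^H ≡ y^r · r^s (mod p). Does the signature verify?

Left side g^H mod p:
14^2 = 196
14^4 ≡ 196^2 = 38416 ≡ 205
14^8 ≡ 205^2 = 42025 ≡ 20
14^16 ≡ 20^2 = 400 ≡ 129
14^32 ≡ 129^2 = 16641 ≡ 110
14^64 ≡ 110^2 = 12100 ≡ 176
14^128 ≡ 176^2 = 30976 ≡ 82
145 = 128 + 16 + 1, so 14^145 ≡ 82·129·14 ≡ 126 (mod 271)
Right side y^r · r^s mod p:
8^2 = 64
8^4 ≡ 64^2 = 4096 ≡ 31
8^8 ≡ 31^2 = 961 ≡ 148
8^16 ≡ 148^2 = 21904 ≡ 224
8^32 ≡ 224^2 = 50176 ≡ 41
8^64 ≡ 41^2 = 1681 ≡ 55
8^128 ≡ 55^2 = 3025 ≡ 44
176 = 128 + 32 + 16, so 8^176 ≡ 44·41·224 ≡ 35 (mod 271)
176^2 = 30976 ≡ 82
176^4 ≡ 82^2 = 6724 ≡ 220
176^8 ≡ 220^2 = 48400 ≡ 162
176^16 ≡ 162^2 = 26244 ≡ 228
176^32 ≡ 228^2 = 51984 ≡ 223
176^64 ≡ 223^2 = 49729 ≡ 136
97 = 64 + 32 + 1, so 176^97 ≡ 136·223·176 ≡ 112 (mod 271)
35·112 = 3920 ≡ 126 (mod 271)
126 ≡ 126 (mod 271), so the signature is genuine.

verifies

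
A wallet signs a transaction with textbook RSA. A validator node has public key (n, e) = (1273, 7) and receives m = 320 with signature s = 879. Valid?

s^2 ≡ 879^2 = 772641 ≡ 1203
s^4 ≡ 1203^2 = 1447209 ≡ 1081
7 = 4 + 2 + 1, so s^7 ≡ 1081·1203·879 ≡ 320 (mod 1273)
Since 320 equals the digest 320, verification succeeds.

yes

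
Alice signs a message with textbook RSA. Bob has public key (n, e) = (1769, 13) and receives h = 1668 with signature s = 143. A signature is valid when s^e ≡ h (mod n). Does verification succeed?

passes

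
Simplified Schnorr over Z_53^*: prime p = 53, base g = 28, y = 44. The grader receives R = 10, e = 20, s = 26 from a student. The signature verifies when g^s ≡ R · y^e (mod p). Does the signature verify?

verifies

g^s mod p:
28^2 = 784 ≡ 42
28^4 ≡ 42^2 = 1764 ≡ 15
28^8 ≡ 15^2 = 225 ≡ 13
28^16 ≡ 13^2 = 169 ≡ 10
26 = 16 + 8 + 2, so 28^26 ≡ 10·13·42 ≡ 1 (mod 53)
R · y^e mod p:
44^2 = 1936 ≡ 28
44^4 ≡ 28^2 = 784 ≡ 42
44^8 ≡ 42^2 = 1764 ≡ 15
44^16 ≡ 15^2 = 225 ≡ 13
20 = 16 + 4, so 44^20 ≡ 13·42 ≡ 16 (mod 53)
10·16 = 160 ≡ 1 (mod 53)
1 ≡ 1 (mod 53); signature holds.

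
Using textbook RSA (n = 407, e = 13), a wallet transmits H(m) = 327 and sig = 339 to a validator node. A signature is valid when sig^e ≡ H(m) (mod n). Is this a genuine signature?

forged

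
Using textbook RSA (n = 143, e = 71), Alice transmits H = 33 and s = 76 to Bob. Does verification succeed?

s^2 ≡ 76^2 = 5776 ≡ 56
s^4 ≡ 56^2 = 3136 ≡ 133
s^8 ≡ 133^2 = 17689 ≡ 100
s^16 ≡ 100^2 = 10000 ≡ 133
s^32 ≡ 133^2 = 17689 ≡ 100
s^64 ≡ 100^2 = 10000 ≡ 133
71 = 64 + 4 + 2 + 1, so s^71 ≡ 133·133·56·76 ≡ 32 (mod 143)
32 ≠ 33, so verification fails.

fails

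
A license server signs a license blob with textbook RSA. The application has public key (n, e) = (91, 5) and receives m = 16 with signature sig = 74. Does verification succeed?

passes

sig^2 ≡ 74^2 = 5476 ≡ 16
sig^4 ≡ 16^2 = 256 ≡ 74
5 = 4 + 1, so sig^5 ≡ 74·74 ≡ 16 (mod 91)
sig^5 mod 91 = 16 matches m.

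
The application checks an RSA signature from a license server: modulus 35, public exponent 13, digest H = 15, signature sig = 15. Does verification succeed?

sig^2 ≡ 15^2 = 225 ≡ 15
sig^4 ≡ 15^2 = 225 ≡ 15
sig^8 ≡ 15^2 = 225 ≡ 15
13 = 8 + 4 + 1, so sig^13 ≡ 15·15·15 ≡ 15 (mod 35)
15 = H, so the signature checks out.

passes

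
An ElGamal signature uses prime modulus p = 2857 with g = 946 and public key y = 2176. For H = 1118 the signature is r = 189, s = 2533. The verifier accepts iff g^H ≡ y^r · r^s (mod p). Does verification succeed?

Left side g^H mod p:
Squares mod 2857: 946^1≡946, 946^2≡675, 946^4≡1362, 946^8≡851, 946^16≡1380, 946^32≡1638, 946^64≡321, 946^128≡189, 946^256≡1437, 946^512≡2215, 946^1024≡756
1118 = 1024 + 64 + 16 + 8 + 4 + 2, so 946^1118 ≡ 756·321·1380·851·1362·675 ≡ 1266 (mod 2857)
Right side y^r · r^s mod p:
Squares mod 2857: 2176^1≡2176, 2176^2≡927, 2176^4≡2229, 2176^8≡118, 2176^16≡2496, 2176^32≡1756, 2176^64≡833, 2176^128≡2495
189 = 128 + 32 + 16 + 8 + 4 + 1, so 2176^189 ≡ 2495·1756·2496·118·2229·2176 ≡ 2661 (mod 2857)
Squares mod 2857: 189^1≡189, 189^2≡1437, 189^4≡2215, 189^8≡756, 189^16≡136, 189^32≡1354, 189^64≡1979, 189^128≡2351, 189^256≡1763, 189^512≡2610, 189^1024≡1012, 189^2048≡1338
2533 = 2048 + 256 + 128 + 64 + 32 + 4 + 1, so 189^2533 ≡ 1338·1763·2351·1979·1354·2215·189 ≡ 81 (mod 2857)
2661·81 = 215541 ≡ 1266 (mod 2857)
1266 ≡ 1266 (mod 2857), so the signature is genuine.

passes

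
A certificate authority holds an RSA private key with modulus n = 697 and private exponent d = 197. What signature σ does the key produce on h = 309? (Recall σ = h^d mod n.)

345

Squares mod 697: h^1≡309, h^2≡689, h^4≡64, h^8≡611, h^16≡426, h^32≡256, h^64≡18, h^128≡324
197 = 128 + 64 + 4 + 1, so h^197 ≡ 324·18·64·309 ≡ 345 (mod 697)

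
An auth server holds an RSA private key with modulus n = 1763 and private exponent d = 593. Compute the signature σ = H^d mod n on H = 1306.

967

Squares mod 1763: H^1≡1306, H^2≡815, H^4≡1337, H^8≡1650, H^16≡428, H^32≡1595, H^64≡16, H^128≡256, H^256≡305, H^512≡1349
593 = 512 + 64 + 16 + 1, so H^593 ≡ 1349·16·428·1306 ≡ 967 (mod 1763)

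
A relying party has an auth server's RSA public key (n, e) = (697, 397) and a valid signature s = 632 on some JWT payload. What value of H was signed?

199

s^2 ≡ 632^2 = 399424 ≡ 43
s^4 ≡ 43^2 = 1849 ≡ 455
s^8 ≡ 455^2 = 207025 ≡ 16
s^16 ≡ 16^2 = 256
s^32 ≡ 256^2 = 65536 ≡ 18
s^64 ≡ 18^2 = 324
s^128 ≡ 324^2 = 104976 ≡ 426
s^256 ≡ 426^2 = 181476 ≡ 256
397 = 256 + 128 + 8 + 4 + 1, so s^397 ≡ 256·426·16·455·632 ≡ 199 (mod 697)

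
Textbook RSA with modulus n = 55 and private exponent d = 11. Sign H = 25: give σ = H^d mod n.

Squares mod 55: H^1≡25, H^2≡20, H^4≡15, H^8≡5
11 = 8 + 2 + 1, so H^11 ≡ 5·20·25 ≡ 25 (mod 55)

25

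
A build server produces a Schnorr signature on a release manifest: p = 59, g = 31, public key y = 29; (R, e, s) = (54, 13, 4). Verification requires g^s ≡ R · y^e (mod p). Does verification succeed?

fails

g^s mod p:
Squares mod 59: 31^1≡31, 31^2≡17, 31^4≡53
31^4 ≡ 53 (mod 59)
R · y^e mod p:
Squares mod 59: 29^1≡29, 29^2≡15, 29^4≡48, 29^8≡3
13 = 8 + 4 + 1, so 29^13 ≡ 3·48·29 ≡ 46 (mod 59)
54·46 = 2484 ≡ 6 (mod 59)
53 ≠ 6; the check fails.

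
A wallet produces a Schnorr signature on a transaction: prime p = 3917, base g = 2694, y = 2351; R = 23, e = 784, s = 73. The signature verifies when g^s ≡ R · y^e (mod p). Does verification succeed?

g^s mod p:
2694^2 = 7257636 ≡ 3352
2694^4 ≡ 3352^2 = 11235904 ≡ 1948
2694^8 ≡ 1948^2 = 3794704 ≡ 3048
2694^16 ≡ 3048^2 = 9290304 ≡ 3097
2694^32 ≡ 3097^2 = 9591409 ≡ 2593
2694^64 ≡ 2593^2 = 6723649 ≡ 2077
73 = 64 + 8 + 1, so 2694^73 ≡ 2077·3048·2694 ≡ 2834 (mod 3917)
R · y^e mod p:
2351^2 = 5527201 ≡ 314
2351^4 ≡ 314^2 = 98596 ≡ 671
2351^8 ≡ 671^2 = 450241 ≡ 3703
2351^16 ≡ 3703^2 = 13712209 ≡ 2709
2351^32 ≡ 2709^2 = 7338681 ≡ 2140
2351^64 ≡ 2140^2 = 4579600 ≡ 627
2351^128 ≡ 627^2 = 393129 ≡ 1429
2351^256 ≡ 1429^2 = 2042041 ≡ 1284
2351^512 ≡ 1284^2 = 1648656 ≡ 3516
784 = 512 + 256 + 16, so 2351^784 ≡ 3516·1284·2709 ≡ 3359 (mod 3917)
23·3359 = 77257 ≡ 2834 (mod 3917)
2834 ≡ 2834 (mod 3917); signature holds.

passes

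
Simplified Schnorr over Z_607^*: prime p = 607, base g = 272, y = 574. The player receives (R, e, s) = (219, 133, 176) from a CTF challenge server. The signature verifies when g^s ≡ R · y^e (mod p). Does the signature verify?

g^s mod p:
Squares mod 607: 272^1≡272, 272^2≡537, 272^4≡44, 272^8≡115, 272^16≡478, 272^32≡252, 272^64≡376, 272^128≡552
176 = 128 + 32 + 16, so 272^176 ≡ 552·252·478 ≡ 325 (mod 607)
R · y^e mod p:
Squares mod 607: 574^1≡574, 574^2≡482, 574^4≡450, 574^8≡369, 574^16≡193, 574^32≡222, 574^64≡117, 574^128≡335
133 = 128 + 4 + 1, so 574^133 ≡ 335·450·574 ≡ 222 (mod 607)
219·222 = 48618 ≡ 58 (mod 607)
325 ≠ 58; the check fails.

does not verify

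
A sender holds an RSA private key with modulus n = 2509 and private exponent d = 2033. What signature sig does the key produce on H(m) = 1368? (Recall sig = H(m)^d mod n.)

61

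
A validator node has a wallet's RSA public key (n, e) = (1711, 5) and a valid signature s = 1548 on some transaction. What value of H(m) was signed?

s^2 ≡ 1548^2 = 2396304 ≡ 904
s^4 ≡ 904^2 = 817216 ≡ 1069
5 = 4 + 1, so s^5 ≡ 1069·1548 ≡ 275 (mod 1711)

275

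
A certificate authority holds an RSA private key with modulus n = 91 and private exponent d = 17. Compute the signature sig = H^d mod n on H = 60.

86

H^2 ≡ 60^2 = 3600 ≡ 51
H^4 ≡ 51^2 = 2601 ≡ 53
H^8 ≡ 53^2 = 2809 ≡ 79
H^16 ≡ 79^2 = 6241 ≡ 53
17 = 16 + 1, so H^17 ≡ 53·60 ≡ 86 (mod 91)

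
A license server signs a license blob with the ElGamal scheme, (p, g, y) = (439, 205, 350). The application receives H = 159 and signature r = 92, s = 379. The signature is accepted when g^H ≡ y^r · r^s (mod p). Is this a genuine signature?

Left side g^H mod p:
205^2 = 42025 ≡ 320
205^4 ≡ 320^2 = 102400 ≡ 113
205^8 ≡ 113^2 = 12769 ≡ 38
205^16 ≡ 38^2 = 1444 ≡ 127
205^32 ≡ 127^2 = 16129 ≡ 325
205^64 ≡ 325^2 = 105625 ≡ 265
205^128 ≡ 265^2 = 70225 ≡ 424
159 = 128 + 16 + 8 + 4 + 2 + 1, so 205^159 ≡ 424·127·38·113·320·205 ≡ 94 (mod 439)
Right side y^r · r^s mod p:
350^2 = 122500 ≡ 19
350^4 ≡ 19^2 = 361
350^8 ≡ 361^2 = 130321 ≡ 377
350^16 ≡ 377^2 = 142129 ≡ 332
350^32 ≡ 332^2 = 110224 ≡ 35
350^64 ≡ 35^2 = 1225 ≡ 347
92 = 64 + 16 + 8 + 4, so 350^92 ≡ 347·332·377·361 ≡ 424 (mod 439)
92^2 = 8464 ≡ 123
92^4 ≡ 123^2 = 15129 ≡ 203
92^8 ≡ 203^2 = 41209 ≡ 382
92^16 ≡ 382^2 = 145924 ≡ 176
92^32 ≡ 176^2 = 30976 ≡ 246
92^64 ≡ 246^2 = 60516 ≡ 373
92^128 ≡ 373^2 = 139129 ≡ 405
92^256 ≡ 405^2 = 164025 ≡ 278
379 = 256 + 64 + 32 + 16 + 8 + 2 + 1, so 92^379 ≡ 278·373·246·176·382·123·92 ≡ 23 (mod 439)
424·23 = 9752 ≡ 94 (mod 439)
94 ≡ 94 (mod 439), so the signature is genuine.

genuine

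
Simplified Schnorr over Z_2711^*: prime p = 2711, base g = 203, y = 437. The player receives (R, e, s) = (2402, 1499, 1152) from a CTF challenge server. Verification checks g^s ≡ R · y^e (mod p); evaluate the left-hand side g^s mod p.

596

203^2 = 41209 ≡ 544
203^4 ≡ 544^2 = 295936 ≡ 437
203^8 ≡ 437^2 = 190969 ≡ 1199
203^16 ≡ 1199^2 = 1437601 ≡ 771
203^32 ≡ 771^2 = 594441 ≡ 732
203^64 ≡ 732^2 = 535824 ≡ 1757
203^128 ≡ 1757^2 = 3087049 ≡ 1931
203^256 ≡ 1931^2 = 3728761 ≡ 1136
203^512 ≡ 1136^2 = 1290496 ≡ 60
203^1024 ≡ 60^2 = 3600 ≡ 889
1152 = 1024 + 128, so 203^1152 ≡ 889·1931 ≡ 596 (mod 2711)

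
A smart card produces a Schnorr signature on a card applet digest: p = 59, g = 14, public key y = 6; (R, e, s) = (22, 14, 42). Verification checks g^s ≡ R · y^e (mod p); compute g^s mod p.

36

Squares mod 59: 14^1≡14, 14^2≡19, 14^4≡7, 14^8≡49, 14^16≡41, 14^32≡29
42 = 32 + 8 + 2, so 14^42 ≡ 29·49·19 ≡ 36 (mod 59)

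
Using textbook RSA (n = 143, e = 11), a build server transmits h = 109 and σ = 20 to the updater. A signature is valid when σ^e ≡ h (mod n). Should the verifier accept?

reject

Squares mod 143: σ^1≡20, σ^2≡114, σ^4≡126, σ^8≡3
11 = 8 + 2 + 1, so σ^11 ≡ 3·114·20 ≡ 119 (mod 143)
The recovered value 119 does not match the digest 109.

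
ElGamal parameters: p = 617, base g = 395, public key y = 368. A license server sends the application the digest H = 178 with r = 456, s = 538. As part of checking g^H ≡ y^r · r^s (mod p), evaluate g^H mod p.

395^2 = 156025 ≡ 541
395^4 ≡ 541^2 = 292681 ≡ 223
395^8 ≡ 223^2 = 49729 ≡ 369
395^16 ≡ 369^2 = 136161 ≡ 421
395^32 ≡ 421^2 = 177241 ≡ 162
395^64 ≡ 162^2 = 26244 ≡ 330
395^128 ≡ 330^2 = 108900 ≡ 308
178 = 128 + 32 + 16 + 2, so 395^178 ≡ 308·162·421·541 ≡ 276 (mod 617)

276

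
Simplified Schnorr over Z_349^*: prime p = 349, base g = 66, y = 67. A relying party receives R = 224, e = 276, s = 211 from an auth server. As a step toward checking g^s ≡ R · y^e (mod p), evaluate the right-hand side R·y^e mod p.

67^276 mod 349 = 263
R · y^e ≡ 224·263 = 58912 ≡ 280 (mod 349)

280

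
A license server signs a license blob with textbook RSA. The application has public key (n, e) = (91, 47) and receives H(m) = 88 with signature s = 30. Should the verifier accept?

accept

s^2 ≡ 30^2 = 900 ≡ 81
s^4 ≡ 81^2 = 6561 ≡ 9
s^8 ≡ 9^2 = 81
s^16 ≡ 81^2 = 6561 ≡ 9
s^32 ≡ 9^2 = 81
47 = 32 + 8 + 4 + 2 + 1, so s^47 ≡ 81·81·9·81·30 ≡ 88 (mod 91)
88 = H(m), so the signature checks out.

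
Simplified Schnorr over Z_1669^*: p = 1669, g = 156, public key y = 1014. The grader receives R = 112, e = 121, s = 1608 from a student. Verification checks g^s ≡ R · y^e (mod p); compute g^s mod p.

156^2 = 24336 ≡ 970
156^4 ≡ 970^2 = 940900 ≡ 1253
156^8 ≡ 1253^2 = 1570009 ≡ 1149
156^16 ≡ 1149^2 = 1320201 ≡ 22
156^32 ≡ 22^2 = 484
156^64 ≡ 484^2 = 234256 ≡ 596
156^128 ≡ 596^2 = 355216 ≡ 1388
156^256 ≡ 1388^2 = 1926544 ≡ 518
156^512 ≡ 518^2 = 268324 ≡ 1284
156^1024 ≡ 1284^2 = 1648656 ≡ 1353
1608 = 1024 + 512 + 64 + 8, so 156^1608 ≡ 1353·1284·596·1149 ≡ 817 (mod 1669)

817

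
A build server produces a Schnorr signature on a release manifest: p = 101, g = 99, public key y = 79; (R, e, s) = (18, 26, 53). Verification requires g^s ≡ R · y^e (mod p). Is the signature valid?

valid

g^s mod p:
Squares mod 101: 99^1≡99, 99^2≡4, 99^4≡16, 99^8≡54, 99^16≡88, 99^32≡68
53 = 32 + 16 + 4 + 1, so 99^53 ≡ 68·88·16·99 ≡ 8 (mod 101)
R · y^e mod p:
Squares mod 101: 79^1≡79, 79^2≡80, 79^4≡37, 79^8≡56, 79^16≡5
26 = 16 + 8 + 2, so 79^26 ≡ 5·56·80 ≡ 79 (mod 101)
18·79 = 1422 ≡ 8 (mod 101)
8 ≡ 8 (mod 101); signature holds.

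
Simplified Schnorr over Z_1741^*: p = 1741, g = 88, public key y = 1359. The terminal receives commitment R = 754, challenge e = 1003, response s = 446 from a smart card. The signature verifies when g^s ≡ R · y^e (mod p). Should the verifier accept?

reject

g^s mod p:
88^2 = 7744 ≡ 780
88^4 ≡ 780^2 = 608400 ≡ 791
88^8 ≡ 791^2 = 625681 ≡ 662
88^16 ≡ 662^2 = 438244 ≡ 1253
88^32 ≡ 1253^2 = 1570009 ≡ 1368
88^64 ≡ 1368^2 = 1871424 ≡ 1590
88^128 ≡ 1590^2 = 2528100 ≡ 168
88^256 ≡ 168^2 = 28224 ≡ 368
446 = 256 + 128 + 32 + 16 + 8 + 4 + 2, so 88^446 ≡ 368·168·1368·1253·662·791·780 ≡ 406 (mod 1741)
R · y^e mod p:
1359^2 = 1846881 ≡ 1421
1359^4 ≡ 1421^2 = 2019241 ≡ 1422
1359^8 ≡ 1422^2 = 2022084 ≡ 783
1359^16 ≡ 783^2 = 613089 ≡ 257
1359^32 ≡ 257^2 = 66049 ≡ 1632
1359^64 ≡ 1632^2 = 2663424 ≡ 1435
1359^128 ≡ 1435^2 = 2059225 ≡ 1363
1359^256 ≡ 1363^2 = 1857769 ≡ 122
1359^512 ≡ 122^2 = 14884 ≡ 956
1003 = 512 + 256 + 128 + 64 + 32 + 8 + 2 + 1, so 1359^1003 ≡ 956·122·1363·1435·1632·783·1421·1359 ≡ 1054 (mod 1741)
754·1054 = 794716 ≡ 820 (mod 1741)
406 ≠ 820; the check fails.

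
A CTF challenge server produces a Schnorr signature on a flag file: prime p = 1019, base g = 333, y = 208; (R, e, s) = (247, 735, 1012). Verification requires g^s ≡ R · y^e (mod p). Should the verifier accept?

g^s mod p:
Squares mod 1019: 333^1≡333, 333^2≡837, 333^4≡516, 333^8≡297, 333^16≡575, 333^32≡469, 333^64≡876, 333^128≡69, 333^256≡685, 333^512≡485
1012 = 512 + 256 + 128 + 64 + 32 + 16 + 4, so 333^1012 ≡ 485·685·69·876·469·575·516 ≡ 466 (mod 1019)
R · y^e mod p:
Squares mod 1019: 208^1≡208, 208^2≡466, 208^4≡109, 208^8≡672, 208^16≡167, 208^32≡376, 208^64≡754, 208^128≡933, 208^256≡263, 208^512≡896
735 = 512 + 128 + 64 + 16 + 8 + 4 + 2 + 1, so 208^735 ≡ 896·933·754·167·672·109·466·208 ≡ 1002 (mod 1019)
247·1002 = 247494 ≡ 896 (mod 1019)
466 ≠ 896; the check fails.

reject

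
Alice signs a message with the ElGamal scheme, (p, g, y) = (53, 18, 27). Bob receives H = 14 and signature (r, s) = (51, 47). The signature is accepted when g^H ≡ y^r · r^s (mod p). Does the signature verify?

verifies

Left side g^H mod p:
18^2 = 324 ≡ 6
18^4 ≡ 6^2 = 36
18^8 ≡ 36^2 = 1296 ≡ 24
14 = 8 + 4 + 2, so 18^14 ≡ 24·36·6 ≡ 43 (mod 53)
Right side y^r · r^s mod p:
27^2 = 729 ≡ 40
27^4 ≡ 40^2 = 1600 ≡ 10
27^8 ≡ 10^2 = 100 ≡ 47
27^16 ≡ 47^2 = 2209 ≡ 36
27^32 ≡ 36^2 = 1296 ≡ 24
51 = 32 + 16 + 2 + 1, so 27^51 ≡ 24·36·40·27 ≡ 2 (mod 53)
51^2 = 2601 ≡ 4
51^4 ≡ 4^2 = 16
51^8 ≡ 16^2 = 256 ≡ 44
51^16 ≡ 44^2 = 1936 ≡ 28
51^32 ≡ 28^2 = 784 ≡ 42
47 = 32 + 8 + 4 + 2 + 1, so 51^47 ≡ 42·44·16·4·51 ≡ 48 (mod 53)
2·48 = 96 ≡ 43 (mod 53)
43 ≡ 43 (mod 53), so the signature is genuine.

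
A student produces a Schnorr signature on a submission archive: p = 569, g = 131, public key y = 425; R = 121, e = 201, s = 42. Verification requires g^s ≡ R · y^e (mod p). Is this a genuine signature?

g^s mod p:
Squares mod 569: 131^1≡131, 131^2≡91, 131^4≡315, 131^8≡219, 131^16≡165, 131^32≡482
42 = 32 + 8 + 2, so 131^42 ≡ 482·219·91 ≡ 489 (mod 569)
R · y^e mod p:
Squares mod 569: 425^1≡425, 425^2≡252, 425^4≡345, 425^8≡104, 425^16≡5, 425^32≡25, 425^64≡56, 425^128≡291
201 = 128 + 64 + 8 + 1, so 425^201 ≡ 291·56·104·425 ≡ 325 (mod 569)
121·325 = 39325 ≡ 64 (mod 569)
489 ≠ 64; the check fails.

forged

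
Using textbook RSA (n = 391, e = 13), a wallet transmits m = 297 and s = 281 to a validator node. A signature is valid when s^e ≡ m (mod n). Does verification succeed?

passes

s^2 ≡ 281^2 = 78961 ≡ 370
s^4 ≡ 370^2 = 136900 ≡ 50
s^8 ≡ 50^2 = 2500 ≡ 154
13 = 8 + 4 + 1, so s^13 ≡ 154·50·281 ≡ 297 (mod 391)
s^13 mod 391 = 297 matches m.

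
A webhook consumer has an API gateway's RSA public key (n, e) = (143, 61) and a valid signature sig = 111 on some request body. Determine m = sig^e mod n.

Squares mod 143: sig^1≡111, sig^2≡23, sig^4≡100, sig^8≡133, sig^16≡100, sig^32≡133
61 = 32 + 16 + 8 + 4 + 1, so sig^61 ≡ 133·100·133·100·111 ≡ 111 (mod 143)

111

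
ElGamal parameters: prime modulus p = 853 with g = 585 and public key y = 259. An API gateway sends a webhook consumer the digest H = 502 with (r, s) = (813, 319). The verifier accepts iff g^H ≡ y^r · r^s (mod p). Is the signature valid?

valid

Left side g^H mod p:
585^2 = 342225 ≡ 172
585^4 ≡ 172^2 = 29584 ≡ 582
585^8 ≡ 582^2 = 338724 ≡ 83
585^16 ≡ 83^2 = 6889 ≡ 65
585^32 ≡ 65^2 = 4225 ≡ 813
585^64 ≡ 813^2 = 660969 ≡ 747
585^128 ≡ 747^2 = 558009 ≡ 147
585^256 ≡ 147^2 = 21609 ≡ 284
502 = 256 + 128 + 64 + 32 + 16 + 4 + 2, so 585^502 ≡ 284·147·747·813·65·582·172 ≡ 123 (mod 853)
Right side y^r · r^s mod p:
259^2 = 67081 ≡ 547
259^4 ≡ 547^2 = 299209 ≡ 659
259^8 ≡ 659^2 = 434281 ≡ 104
259^16 ≡ 104^2 = 10816 ≡ 580
259^32 ≡ 580^2 = 336400 ≡ 318
259^64 ≡ 318^2 = 101124 ≡ 470
259^128 ≡ 470^2 = 220900 ≡ 826
259^256 ≡ 826^2 = 682276 ≡ 729
259^512 ≡ 729^2 = 531441 ≡ 22
813 = 512 + 256 + 32 + 8 + 4 + 1, so 259^813 ≡ 22·729·318·104·659·259 ≡ 318 (mod 853)
813^2 = 660969 ≡ 747
813^4 ≡ 747^2 = 558009 ≡ 147
813^8 ≡ 147^2 = 21609 ≡ 284
813^16 ≡ 284^2 = 80656 ≡ 474
813^32 ≡ 474^2 = 224676 ≡ 337
813^64 ≡ 337^2 = 113569 ≡ 120
813^128 ≡ 120^2 = 14400 ≡ 752
813^256 ≡ 752^2 = 565504 ≡ 818
319 = 256 + 32 + 16 + 8 + 4 + 2 + 1, so 813^319 ≡ 818·337·474·284·147·747·813 ≡ 105 (mod 853)
318·105 = 33390 ≡ 123 (mod 853)
123 ≡ 123 (mod 853), so the signature is genuine.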